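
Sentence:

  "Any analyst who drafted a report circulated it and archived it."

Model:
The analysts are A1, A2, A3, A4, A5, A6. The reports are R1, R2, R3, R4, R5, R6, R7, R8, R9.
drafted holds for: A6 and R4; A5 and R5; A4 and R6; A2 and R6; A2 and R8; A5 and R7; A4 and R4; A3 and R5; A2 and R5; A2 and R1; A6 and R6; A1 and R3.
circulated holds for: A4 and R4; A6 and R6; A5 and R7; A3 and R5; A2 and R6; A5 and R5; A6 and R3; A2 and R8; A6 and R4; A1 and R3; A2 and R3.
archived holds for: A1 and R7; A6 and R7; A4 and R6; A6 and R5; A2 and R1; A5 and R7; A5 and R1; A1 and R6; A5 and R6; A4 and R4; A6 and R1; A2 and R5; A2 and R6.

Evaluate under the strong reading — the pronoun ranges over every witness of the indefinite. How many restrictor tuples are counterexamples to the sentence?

"it" takes "a report" as antecedent — a donkey pronoun bound across the clause boundary.
Strong reading: for every (a,r) with drafted(a,r), circulated(a,r) ∧ archived(a,r).
Restrictor pairs: (A1,R3) ✗  (A2,R1) ✗  (A2,R5) ✗  (A2,R6) ✓  (A2,R8) ✗  (A3,R5) ✗  (A4,R4) ✓  (A4,R6) ✗  (A5,R5) ✗  (A5,R7) ✓  (A6,R4) ✗  (A6,R6) ✗
Counterexamples (restrictor pairs failing the scope): 9.

9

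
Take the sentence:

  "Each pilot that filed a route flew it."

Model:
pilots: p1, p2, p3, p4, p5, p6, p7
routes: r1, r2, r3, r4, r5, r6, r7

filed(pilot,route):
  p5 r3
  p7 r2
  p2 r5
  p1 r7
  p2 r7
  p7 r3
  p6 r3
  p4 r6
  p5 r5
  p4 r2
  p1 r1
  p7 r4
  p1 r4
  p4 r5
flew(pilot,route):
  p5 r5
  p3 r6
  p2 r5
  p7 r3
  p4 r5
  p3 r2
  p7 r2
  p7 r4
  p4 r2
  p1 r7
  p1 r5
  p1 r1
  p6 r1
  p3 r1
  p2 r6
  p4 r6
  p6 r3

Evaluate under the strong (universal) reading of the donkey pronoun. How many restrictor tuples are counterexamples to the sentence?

"it" takes "a route" as antecedent — a donkey pronoun bound across the clause boundary.
Strong reading: for every (p,r) with filed(p,r), flew(p,r).
Restrictor pairs: (p1,r1) ✓  (p1,r4) ✗  (p1,r7) ✓  (p2,r5) ✓  (p2,r7) ✗  (p4,r2) ✓  (p4,r5) ✓  (p4,r6) ✓  (p5,r3) ✗  (p5,r5) ✓  (p6,r3) ✓  (p7,r2) ✓  (p7,r3) ✓  (p7,r4) ✓
Counterexamples (restrictor pairs failing the scope): 3.

3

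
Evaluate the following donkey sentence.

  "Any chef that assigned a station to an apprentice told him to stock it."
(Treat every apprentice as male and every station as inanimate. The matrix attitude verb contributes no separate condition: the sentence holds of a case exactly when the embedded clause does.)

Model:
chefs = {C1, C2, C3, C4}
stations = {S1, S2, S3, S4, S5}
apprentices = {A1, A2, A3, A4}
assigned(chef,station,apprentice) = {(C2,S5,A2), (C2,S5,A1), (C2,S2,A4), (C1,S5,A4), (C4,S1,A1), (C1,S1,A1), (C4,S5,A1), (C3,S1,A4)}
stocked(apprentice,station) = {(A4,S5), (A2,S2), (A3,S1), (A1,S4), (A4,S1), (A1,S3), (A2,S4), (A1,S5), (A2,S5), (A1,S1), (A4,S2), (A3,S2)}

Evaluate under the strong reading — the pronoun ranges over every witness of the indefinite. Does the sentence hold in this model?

True

"him" takes "an apprentice" as antecedent and "it" takes "a station"; both are donkey pronouns co-varying with the restrictor.
Strong reading: for every (c,s,a) with assigned(c,s,a), stocked(a,s).
Restrictor triples: (C1,S1,A1)→stocked(A1,S1) ✓  (C1,S5,A4)→stocked(A4,S5) ✓  (C2,S2,A4)→stocked(A4,S2) ✓  (C2,S5,A1)→stocked(A1,S5) ✓  (C2,S5,A2)→stocked(A2,S5) ✓  (C3,S1,A4)→stocked(A4,S1) ✓  (C4,S1,A1)→stocked(A1,S1) ✓  (C4,S5,A1)→stocked(A1,S5) ✓
Every restrictor triple satisfies the scope.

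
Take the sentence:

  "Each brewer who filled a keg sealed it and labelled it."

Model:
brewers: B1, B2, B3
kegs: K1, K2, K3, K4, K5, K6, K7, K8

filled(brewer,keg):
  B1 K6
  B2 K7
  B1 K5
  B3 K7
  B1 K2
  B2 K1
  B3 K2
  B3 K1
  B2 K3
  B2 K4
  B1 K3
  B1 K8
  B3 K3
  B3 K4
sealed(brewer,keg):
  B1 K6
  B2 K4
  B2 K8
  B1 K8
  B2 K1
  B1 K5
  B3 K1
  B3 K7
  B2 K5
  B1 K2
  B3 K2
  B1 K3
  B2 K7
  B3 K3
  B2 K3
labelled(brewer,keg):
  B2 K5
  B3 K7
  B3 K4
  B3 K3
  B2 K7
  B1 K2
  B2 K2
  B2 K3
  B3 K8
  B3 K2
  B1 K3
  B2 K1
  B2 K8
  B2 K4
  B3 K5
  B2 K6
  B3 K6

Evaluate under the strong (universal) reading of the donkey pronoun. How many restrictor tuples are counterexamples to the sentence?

5

"it" takes "a keg" as antecedent — a donkey pronoun bound across the clause boundary.
Strong reading: for every (b,k) with filled(b,k), sealed(b,k) ∧ labelled(b,k).
Restrictor pairs: (B1,K2) ✓  (B1,K3) ✓  (B1,K5) ✗  (B1,K6) ✗  (B1,K8) ✗  (B2,K1) ✓  (B2,K3) ✓  (B2,K4) ✓  (B2,K7) ✓  (B3,K1) ✗  (B3,K2) ✓  (B3,K3) ✓  (B3,K4) ✗  (B3,K7) ✓
Counterexamples (restrictor pairs failing the scope): 5.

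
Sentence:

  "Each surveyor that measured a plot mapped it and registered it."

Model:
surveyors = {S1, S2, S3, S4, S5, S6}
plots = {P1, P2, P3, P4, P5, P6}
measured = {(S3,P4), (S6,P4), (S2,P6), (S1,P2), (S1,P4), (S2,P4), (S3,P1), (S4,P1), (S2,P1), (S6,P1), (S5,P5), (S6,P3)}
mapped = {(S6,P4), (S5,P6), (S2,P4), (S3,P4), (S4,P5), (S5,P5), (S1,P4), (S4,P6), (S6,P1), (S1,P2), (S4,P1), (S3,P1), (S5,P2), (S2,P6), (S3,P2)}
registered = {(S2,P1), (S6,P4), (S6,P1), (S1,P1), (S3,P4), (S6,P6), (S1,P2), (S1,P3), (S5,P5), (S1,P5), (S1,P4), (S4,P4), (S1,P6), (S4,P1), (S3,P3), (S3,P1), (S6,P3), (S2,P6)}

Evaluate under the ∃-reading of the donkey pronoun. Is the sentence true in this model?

"it" takes "a plot" as antecedent — a donkey pronoun bound across the clause boundary.
Weak reading: every surveyor s with some measured-plot has at least one measured-plot p such that mapped(s,p) ∧ registered(s,p).
Per surveyor: S1:✓  S2:✓  S3:✓  S4:✓  S5:✓  S6:✓
Every surveyor in the restrictor has a witness.

True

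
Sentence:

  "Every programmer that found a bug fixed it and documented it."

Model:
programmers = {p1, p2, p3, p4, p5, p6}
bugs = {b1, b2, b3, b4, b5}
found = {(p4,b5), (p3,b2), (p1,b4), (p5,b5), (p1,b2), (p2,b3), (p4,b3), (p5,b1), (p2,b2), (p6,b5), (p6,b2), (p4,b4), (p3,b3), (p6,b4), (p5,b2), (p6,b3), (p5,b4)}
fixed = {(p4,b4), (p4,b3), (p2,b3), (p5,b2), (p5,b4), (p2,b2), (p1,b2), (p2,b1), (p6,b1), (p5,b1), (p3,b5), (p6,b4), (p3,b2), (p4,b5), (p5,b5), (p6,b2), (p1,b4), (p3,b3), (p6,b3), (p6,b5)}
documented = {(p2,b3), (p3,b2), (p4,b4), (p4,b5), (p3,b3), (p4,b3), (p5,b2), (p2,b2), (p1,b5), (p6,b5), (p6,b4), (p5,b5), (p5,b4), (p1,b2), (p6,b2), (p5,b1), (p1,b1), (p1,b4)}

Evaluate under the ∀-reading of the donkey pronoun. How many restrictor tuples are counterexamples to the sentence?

1

"it" takes "a bug" as antecedent — a donkey pronoun bound across the clause boundary.
Strong reading: for every (p,b) with found(p,b), fixed(p,b) ∧ documented(p,b).
Restrictor pairs: (p1,b2) ✓  (p1,b4) ✓  (p2,b2) ✓  (p2,b3) ✓  (p3,b2) ✓  (p3,b3) ✓  (p4,b3) ✓  (p4,b4) ✓  (p4,b5) ✓  (p5,b1) ✓  (p5,b2) ✓  (p5,b4) ✓  (p5,b5) ✓  (p6,b2) ✓  (p6,b3) ✗  (p6,b4) ✓  (p6,b5) ✓
Counterexamples (restrictor pairs failing the scope): 1.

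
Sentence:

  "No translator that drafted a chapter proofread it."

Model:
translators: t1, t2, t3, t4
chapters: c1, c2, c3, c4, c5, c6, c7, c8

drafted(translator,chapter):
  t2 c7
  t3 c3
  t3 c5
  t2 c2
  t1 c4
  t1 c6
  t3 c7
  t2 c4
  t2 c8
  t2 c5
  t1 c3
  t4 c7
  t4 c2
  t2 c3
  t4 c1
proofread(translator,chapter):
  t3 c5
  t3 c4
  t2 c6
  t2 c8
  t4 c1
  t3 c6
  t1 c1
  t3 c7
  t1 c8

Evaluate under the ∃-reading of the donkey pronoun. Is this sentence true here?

"it" takes "a chapter" as antecedent — a donkey pronoun bound across the clause boundary.
Truth condition: for no (t,c) with drafted(t,c) does proofread(t,c) hold.
Restrictor pairs — does the scope hold? (t1,c3):fails  (t1,c4):fails  (t1,c6):fails  (t2,c2):fails  (t2,c3):fails  (t2,c4):fails  (t2,c5):fails  (t2,c7):fails  (t2,c8):holds  (t3,c3):fails  (t3,c5):holds  (t3,c7):holds  (t4,c1):holds  (t4,c2):fails  (t4,c7):fails
Scope holds for 4 pair(s), so the sentence is false.

False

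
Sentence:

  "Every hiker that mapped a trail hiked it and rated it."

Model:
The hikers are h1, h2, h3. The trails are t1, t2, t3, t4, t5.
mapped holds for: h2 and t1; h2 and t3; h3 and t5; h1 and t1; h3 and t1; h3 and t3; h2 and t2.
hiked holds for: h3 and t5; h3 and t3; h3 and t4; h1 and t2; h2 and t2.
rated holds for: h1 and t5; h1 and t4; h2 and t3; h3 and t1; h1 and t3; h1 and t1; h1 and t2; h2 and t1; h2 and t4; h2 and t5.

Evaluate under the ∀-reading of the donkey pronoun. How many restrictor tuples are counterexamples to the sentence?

"it" takes "a trail" as antecedent — a donkey pronoun bound across the clause boundary.
Strong reading: for every (h,t) with mapped(h,t), hiked(h,t) ∧ rated(h,t).
Restrictor pairs: (h1,t1) ✗  (h2,t1) ✗  (h2,t2) ✗  (h2,t3) ✗  (h3,t1) ✗  (h3,t3) ✗  (h3,t5) ✗
Counterexamples (restrictor pairs failing the scope): 7.

7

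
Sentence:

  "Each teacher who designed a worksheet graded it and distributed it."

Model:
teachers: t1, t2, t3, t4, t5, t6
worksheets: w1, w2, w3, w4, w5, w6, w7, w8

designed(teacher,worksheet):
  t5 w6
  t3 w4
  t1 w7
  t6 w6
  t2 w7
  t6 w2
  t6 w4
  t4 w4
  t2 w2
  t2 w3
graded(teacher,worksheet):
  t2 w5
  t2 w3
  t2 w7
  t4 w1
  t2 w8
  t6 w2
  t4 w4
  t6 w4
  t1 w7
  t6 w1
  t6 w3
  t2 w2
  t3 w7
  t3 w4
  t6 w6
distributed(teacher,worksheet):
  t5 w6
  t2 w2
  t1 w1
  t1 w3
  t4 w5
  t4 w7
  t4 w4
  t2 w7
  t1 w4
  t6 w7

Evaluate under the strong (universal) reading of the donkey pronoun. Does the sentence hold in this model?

False

"it" takes "a worksheet" as antecedent — a donkey pronoun bound across the clause boundary.
Strong reading: for every (t,w) with designed(t,w), graded(t,w) ∧ distributed(t,w).
Restrictor pairs: (t1,w7) ✗  (t2,w2) ✓  (t2,w3) ✗  (t2,w7) ✓  (t3,w4) ✗  (t4,w4) ✓  (t5,w6) ✗  (t6,w2) ✗  (t6,w4) ✗  (t6,w6) ✗
Counterexample: (t1,w7) is in designed but fails the scope.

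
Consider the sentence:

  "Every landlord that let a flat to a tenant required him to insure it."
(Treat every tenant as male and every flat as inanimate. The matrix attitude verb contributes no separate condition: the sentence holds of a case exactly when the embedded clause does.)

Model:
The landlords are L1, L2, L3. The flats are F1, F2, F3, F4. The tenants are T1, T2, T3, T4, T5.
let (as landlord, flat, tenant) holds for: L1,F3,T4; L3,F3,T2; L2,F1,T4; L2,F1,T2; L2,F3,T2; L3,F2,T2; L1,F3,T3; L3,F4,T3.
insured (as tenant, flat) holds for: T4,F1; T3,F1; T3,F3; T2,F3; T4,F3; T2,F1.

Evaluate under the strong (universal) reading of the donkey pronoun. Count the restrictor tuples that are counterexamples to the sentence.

2

"him" takes "a tenant" as antecedent and "it" takes "a flat"; both are donkey pronouns co-varying with the restrictor.
Strong reading: for every (l,f,t) with let(l,f,t), insured(t,f).
Restrictor triples: (L1,F3,T3)→insured(T3,F3) ✓  (L1,F3,T4)→insured(T4,F3) ✓  (L2,F1,T2)→insured(T2,F1) ✓  (L2,F1,T4)→insured(T4,F1) ✓  (L2,F3,T2)→insured(T2,F3) ✓  (L3,F2,T2)→insured(T2,F2) ✗  (L3,F3,T2)→insured(T2,F3) ✓  (L3,F4,T3)→insured(T3,F4) ✗
Counterexamples (restrictor triples failing the scope): 2.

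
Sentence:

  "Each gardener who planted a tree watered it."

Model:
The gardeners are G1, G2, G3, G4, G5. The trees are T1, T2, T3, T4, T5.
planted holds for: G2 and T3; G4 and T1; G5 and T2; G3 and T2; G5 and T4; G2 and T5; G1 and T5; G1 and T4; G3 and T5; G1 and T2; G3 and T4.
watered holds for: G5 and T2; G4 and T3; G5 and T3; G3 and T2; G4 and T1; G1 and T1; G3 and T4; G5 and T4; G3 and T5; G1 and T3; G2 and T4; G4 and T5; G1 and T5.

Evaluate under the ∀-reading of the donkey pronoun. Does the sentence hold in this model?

False

"it" takes "a tree" as antecedent — a donkey pronoun bound across the clause boundary.
Strong reading: for every (g,t) with planted(g,t), watered(g,t).
Restrictor pairs: (G1,T2) ✗  (G1,T4) ✗  (G1,T5) ✓  (G2,T3) ✗  (G2,T5) ✗  (G3,T2) ✓  (G3,T4) ✓  (G3,T5) ✓  (G4,T1) ✓  (G5,T2) ✓  (G5,T4) ✓
Counterexample: (G1,T2) is in planted but fails the scope.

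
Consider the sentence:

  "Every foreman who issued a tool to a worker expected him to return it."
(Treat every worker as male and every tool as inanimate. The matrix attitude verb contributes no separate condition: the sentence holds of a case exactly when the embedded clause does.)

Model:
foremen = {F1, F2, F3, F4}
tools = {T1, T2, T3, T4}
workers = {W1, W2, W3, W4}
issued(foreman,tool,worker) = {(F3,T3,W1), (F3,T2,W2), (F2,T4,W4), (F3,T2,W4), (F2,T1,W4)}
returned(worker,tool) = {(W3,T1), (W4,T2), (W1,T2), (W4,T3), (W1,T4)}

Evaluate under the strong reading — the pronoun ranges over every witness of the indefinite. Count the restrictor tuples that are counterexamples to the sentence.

"him" takes "a worker" as antecedent and "it" takes "a tool"; both are donkey pronouns co-varying with the restrictor.
Strong reading: for every (f,t,w) with issued(f,t,w), returned(w,t).
Restrictor triples: (F2,T1,W4)→returned(W4,T1) ✗  (F2,T4,W4)→returned(W4,T4) ✗  (F3,T2,W2)→returned(W2,T2) ✗  (F3,T2,W4)→returned(W4,T2) ✓  (F3,T3,W1)→returned(W1,T3) ✗
Counterexamples (restrictor triples failing the scope): 4.

4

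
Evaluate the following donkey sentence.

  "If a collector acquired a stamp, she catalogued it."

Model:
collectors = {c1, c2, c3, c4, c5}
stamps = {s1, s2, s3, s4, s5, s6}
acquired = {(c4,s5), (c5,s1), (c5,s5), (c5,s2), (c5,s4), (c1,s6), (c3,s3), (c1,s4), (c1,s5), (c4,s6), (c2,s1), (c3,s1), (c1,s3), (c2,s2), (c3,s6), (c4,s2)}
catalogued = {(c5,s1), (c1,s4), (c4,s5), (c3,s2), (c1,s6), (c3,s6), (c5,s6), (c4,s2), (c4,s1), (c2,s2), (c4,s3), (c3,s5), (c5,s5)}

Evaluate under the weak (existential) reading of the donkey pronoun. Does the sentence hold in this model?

"it" takes "a stamp" as antecedent — a donkey pronoun bound across the clause boundary.
Weak reading: every collector c with some acquired-stamp has at least one acquired-stamp s such that catalogued(c,s).
Per collector: c1:✓  c2:✓  c3:✓  c4:✓  c5:✓
Every collector in the restrictor has a witness.

True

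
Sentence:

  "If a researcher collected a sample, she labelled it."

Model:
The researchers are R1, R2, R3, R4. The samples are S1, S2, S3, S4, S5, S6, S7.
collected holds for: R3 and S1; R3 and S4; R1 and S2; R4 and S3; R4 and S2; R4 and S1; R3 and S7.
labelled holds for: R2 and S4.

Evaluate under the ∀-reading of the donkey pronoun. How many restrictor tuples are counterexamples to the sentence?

7

"it" takes "a sample" as antecedent — a donkey pronoun bound across the clause boundary.
Strong reading: for every (r,s) with collected(r,s), labelled(r,s).
Restrictor pairs: (R1,S2) ✗  (R3,S1) ✗  (R3,S4) ✗  (R3,S7) ✗  (R4,S1) ✗  (R4,S2) ✗  (R4,S3) ✗
Counterexamples (restrictor pairs failing the scope): 7.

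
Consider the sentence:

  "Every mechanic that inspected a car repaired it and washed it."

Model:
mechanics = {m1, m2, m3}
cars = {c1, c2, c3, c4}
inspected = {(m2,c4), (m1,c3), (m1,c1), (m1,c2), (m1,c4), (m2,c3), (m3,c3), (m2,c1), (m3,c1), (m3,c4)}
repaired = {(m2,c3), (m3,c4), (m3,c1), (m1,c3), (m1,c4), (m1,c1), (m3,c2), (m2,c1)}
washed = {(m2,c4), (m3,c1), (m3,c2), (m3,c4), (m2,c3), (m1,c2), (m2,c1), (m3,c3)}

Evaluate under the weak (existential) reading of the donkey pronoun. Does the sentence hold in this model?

False

"it" takes "a car" as antecedent — a donkey pronoun bound across the clause boundary.
Weak reading: every mechanic m with some inspected-car has at least one inspected-car c such that repaired(m,c) ∧ washed(m,c).
Per mechanic: m1:✗  m2:✓  m3:✓
m1 has no witness among its inspected-cars.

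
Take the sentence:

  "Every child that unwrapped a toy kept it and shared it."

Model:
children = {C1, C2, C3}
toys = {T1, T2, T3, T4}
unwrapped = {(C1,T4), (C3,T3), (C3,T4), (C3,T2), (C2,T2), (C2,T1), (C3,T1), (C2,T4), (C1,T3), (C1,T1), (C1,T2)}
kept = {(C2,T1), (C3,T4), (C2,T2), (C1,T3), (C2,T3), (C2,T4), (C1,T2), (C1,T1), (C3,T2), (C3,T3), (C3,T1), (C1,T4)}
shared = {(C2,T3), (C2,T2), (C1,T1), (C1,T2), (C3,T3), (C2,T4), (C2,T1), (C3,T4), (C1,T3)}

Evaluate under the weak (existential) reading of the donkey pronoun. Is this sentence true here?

"it" takes "a toy" as antecedent — a donkey pronoun bound across the clause boundary.
Weak reading: every child c with some unwrapped-toy has at least one unwrapped-toy t such that kept(c,t) ∧ shared(c,t).
Per child: C1:✓  C2:✓  C3:✓
Every child in the restrictor has a witness.

True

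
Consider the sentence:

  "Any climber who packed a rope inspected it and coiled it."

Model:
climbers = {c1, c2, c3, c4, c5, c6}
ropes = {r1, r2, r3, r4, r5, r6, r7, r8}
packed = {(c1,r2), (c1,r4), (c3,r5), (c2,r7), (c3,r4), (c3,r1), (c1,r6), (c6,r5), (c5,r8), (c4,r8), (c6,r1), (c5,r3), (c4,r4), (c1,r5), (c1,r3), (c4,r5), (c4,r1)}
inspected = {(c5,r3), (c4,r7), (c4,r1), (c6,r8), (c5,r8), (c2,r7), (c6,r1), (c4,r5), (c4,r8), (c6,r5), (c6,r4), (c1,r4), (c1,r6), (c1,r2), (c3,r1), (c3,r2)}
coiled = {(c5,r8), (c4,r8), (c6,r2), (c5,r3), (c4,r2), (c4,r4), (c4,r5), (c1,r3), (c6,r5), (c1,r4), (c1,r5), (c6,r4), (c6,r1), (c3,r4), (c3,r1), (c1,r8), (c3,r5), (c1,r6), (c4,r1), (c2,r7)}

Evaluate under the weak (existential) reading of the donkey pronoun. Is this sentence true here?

True

"it" takes "a rope" as antecedent — a donkey pronoun bound across the clause boundary.
Weak reading: every climber c with some packed-rope has at least one packed-rope r such that inspected(c,r) ∧ coiled(c,r).
Per climber: c1:✓  c2:✓  c3:✓  c4:✓  c5:✓  c6:✓
Every climber in the restrictor has a witness.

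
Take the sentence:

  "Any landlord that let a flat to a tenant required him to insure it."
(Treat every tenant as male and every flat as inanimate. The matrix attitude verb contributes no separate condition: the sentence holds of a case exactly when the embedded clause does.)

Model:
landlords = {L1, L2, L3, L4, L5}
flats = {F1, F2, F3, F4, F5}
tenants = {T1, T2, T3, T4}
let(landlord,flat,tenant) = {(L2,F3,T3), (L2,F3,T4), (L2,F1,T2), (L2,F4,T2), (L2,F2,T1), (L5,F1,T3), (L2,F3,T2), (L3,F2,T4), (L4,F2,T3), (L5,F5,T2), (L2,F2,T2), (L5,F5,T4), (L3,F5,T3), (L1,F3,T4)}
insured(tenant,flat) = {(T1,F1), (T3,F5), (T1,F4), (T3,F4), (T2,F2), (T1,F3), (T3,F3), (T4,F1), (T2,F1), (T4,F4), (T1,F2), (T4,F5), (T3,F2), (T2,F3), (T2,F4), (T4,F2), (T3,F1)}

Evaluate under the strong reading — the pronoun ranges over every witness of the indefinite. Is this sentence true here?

"him" takes "a tenant" as antecedent and "it" takes "a flat"; both are donkey pronouns co-varying with the restrictor.
Strong reading: for every (l,f,t) with let(l,f,t), insured(t,f).
Restrictor triples: (L1,F3,T4)→insured(T4,F3) ✗  (L2,F1,T2)→insured(T2,F1) ✓  (L2,F2,T1)→insured(T1,F2) ✓  (L2,F2,T2)→insured(T2,F2) ✓  (L2,F3,T2)→insured(T2,F3) ✓  (L2,F3,T3)→insured(T3,F3) ✓  (L2,F3,T4)→insured(T4,F3) ✗  (L2,F4,T2)→insured(T2,F4) ✓  (L3,F2,T4)→insured(T4,F2) ✓  (L3,F5,T3)→insured(T3,F5) ✓  (L4,F2,T3)→insured(T3,F2) ✓  (L5,F1,T3)→insured(T3,F1) ✓  (L5,F5,T2)→insured(T2,F5) ✗  (L5,F5,T4)→insured(T4,F5) ✓
Counterexample: (L1,F3,T4) — insured(T4,F3) does not hold.

False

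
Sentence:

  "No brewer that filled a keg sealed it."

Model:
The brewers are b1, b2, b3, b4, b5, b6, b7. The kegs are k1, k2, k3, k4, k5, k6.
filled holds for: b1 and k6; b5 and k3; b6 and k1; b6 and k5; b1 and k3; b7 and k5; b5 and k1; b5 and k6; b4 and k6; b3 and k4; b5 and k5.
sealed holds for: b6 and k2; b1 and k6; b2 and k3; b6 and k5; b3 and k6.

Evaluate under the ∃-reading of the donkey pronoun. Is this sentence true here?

"it" takes "a keg" as antecedent — a donkey pronoun bound across the clause boundary.
Truth condition: for no (b,k) with filled(b,k) does sealed(b,k) hold.
Restrictor pairs — does the scope hold? (b1,k3):fails  (b1,k6):holds  (b3,k4):fails  (b4,k6):fails  (b5,k1):fails  (b5,k3):fails  (b5,k5):fails  (b5,k6):fails  (b6,k1):fails  (b6,k5):holds  (b7,k5):fails
Scope holds for 2 pair(s), so the sentence is false.

False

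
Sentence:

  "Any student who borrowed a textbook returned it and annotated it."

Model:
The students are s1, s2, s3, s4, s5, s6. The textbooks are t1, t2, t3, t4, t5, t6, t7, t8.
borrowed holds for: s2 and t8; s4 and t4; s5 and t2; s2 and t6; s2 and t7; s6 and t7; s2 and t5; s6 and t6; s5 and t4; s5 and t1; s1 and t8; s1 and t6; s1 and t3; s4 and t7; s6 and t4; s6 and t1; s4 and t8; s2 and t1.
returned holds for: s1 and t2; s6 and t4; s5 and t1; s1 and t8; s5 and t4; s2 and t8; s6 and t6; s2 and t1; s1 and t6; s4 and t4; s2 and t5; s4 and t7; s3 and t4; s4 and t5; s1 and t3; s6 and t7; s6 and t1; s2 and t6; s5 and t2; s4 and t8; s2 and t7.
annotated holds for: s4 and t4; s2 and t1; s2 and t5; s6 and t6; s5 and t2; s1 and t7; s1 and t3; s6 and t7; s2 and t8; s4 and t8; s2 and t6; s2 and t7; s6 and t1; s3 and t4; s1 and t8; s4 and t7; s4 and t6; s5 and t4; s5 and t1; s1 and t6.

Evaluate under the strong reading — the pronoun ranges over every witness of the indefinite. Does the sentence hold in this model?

"it" takes "a textbook" as antecedent — a donkey pronoun bound across the clause boundary.
Strong reading: for every (s,t) with borrowed(s,t), returned(s,t) ∧ annotated(s,t).
Restrictor pairs: (s1,t3) ✓  (s1,t6) ✓  (s1,t8) ✓  (s2,t1) ✓  (s2,t5) ✓  (s2,t6) ✓  (s2,t7) ✓  (s2,t8) ✓  (s4,t4) ✓  (s4,t7) ✓  (s4,t8) ✓  (s5,t1) ✓  (s5,t2) ✓  (s5,t4) ✓  (s6,t1) ✓  (s6,t4) ✗  (s6,t6) ✓  (s6,t7) ✓
Counterexample: (s6,t4) is in borrowed but fails the scope.

False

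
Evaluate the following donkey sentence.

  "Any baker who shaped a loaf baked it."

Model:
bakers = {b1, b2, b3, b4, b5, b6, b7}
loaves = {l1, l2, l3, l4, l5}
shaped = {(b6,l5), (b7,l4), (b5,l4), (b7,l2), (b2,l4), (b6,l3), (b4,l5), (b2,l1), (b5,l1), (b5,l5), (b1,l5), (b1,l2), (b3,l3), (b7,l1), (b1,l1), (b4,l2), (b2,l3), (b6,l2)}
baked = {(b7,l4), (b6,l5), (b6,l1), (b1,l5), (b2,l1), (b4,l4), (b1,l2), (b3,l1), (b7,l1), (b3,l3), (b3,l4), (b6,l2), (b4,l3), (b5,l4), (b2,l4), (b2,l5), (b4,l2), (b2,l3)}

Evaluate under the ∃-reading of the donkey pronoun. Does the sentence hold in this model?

"it" takes "a loaf" as antecedent — a donkey pronoun bound across the clause boundary.
Weak reading: every baker b with some shaped-loaf has at least one shaped-loaf l such that baked(b,l).
Per baker: b1:✓  b2:✓  b3:✓  b4:✓  b5:✓  b6:✓  b7:✓
Every baker in the restrictor has a witness.

True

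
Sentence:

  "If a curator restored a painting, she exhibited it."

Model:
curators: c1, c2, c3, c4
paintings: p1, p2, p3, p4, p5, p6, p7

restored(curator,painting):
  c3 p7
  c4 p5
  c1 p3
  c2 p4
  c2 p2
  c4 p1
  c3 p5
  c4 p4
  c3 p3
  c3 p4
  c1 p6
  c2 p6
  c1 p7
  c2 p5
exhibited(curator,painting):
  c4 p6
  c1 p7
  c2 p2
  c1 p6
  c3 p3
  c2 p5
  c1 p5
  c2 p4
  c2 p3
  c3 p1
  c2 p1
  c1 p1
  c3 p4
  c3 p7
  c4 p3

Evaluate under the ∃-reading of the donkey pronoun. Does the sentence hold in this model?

"it" takes "a painting" as antecedent — a donkey pronoun bound across the clause boundary.
Weak reading: every curator c with some restored-painting has at least one restored-painting p such that exhibited(c,p).
Per curator: c1:✓  c2:✓  c3:✓  c4:✗
c4 has no witness among its restored-paintings.

False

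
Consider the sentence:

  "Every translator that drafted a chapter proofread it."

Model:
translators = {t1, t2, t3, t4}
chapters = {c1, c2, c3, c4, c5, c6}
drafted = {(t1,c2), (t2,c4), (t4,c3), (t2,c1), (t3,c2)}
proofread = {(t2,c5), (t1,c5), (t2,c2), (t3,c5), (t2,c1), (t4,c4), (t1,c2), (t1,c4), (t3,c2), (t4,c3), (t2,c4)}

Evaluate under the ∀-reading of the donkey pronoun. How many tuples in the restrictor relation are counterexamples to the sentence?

0

"it" takes "a chapter" as antecedent — a donkey pronoun bound across the clause boundary.
Strong reading: for every (t,c) with drafted(t,c), proofread(t,c).
Restrictor pairs: (t1,c2) ✓  (t2,c1) ✓  (t2,c4) ✓  (t3,c2) ✓  (t4,c3) ✓
Counterexamples (restrictor pairs failing the scope): 0.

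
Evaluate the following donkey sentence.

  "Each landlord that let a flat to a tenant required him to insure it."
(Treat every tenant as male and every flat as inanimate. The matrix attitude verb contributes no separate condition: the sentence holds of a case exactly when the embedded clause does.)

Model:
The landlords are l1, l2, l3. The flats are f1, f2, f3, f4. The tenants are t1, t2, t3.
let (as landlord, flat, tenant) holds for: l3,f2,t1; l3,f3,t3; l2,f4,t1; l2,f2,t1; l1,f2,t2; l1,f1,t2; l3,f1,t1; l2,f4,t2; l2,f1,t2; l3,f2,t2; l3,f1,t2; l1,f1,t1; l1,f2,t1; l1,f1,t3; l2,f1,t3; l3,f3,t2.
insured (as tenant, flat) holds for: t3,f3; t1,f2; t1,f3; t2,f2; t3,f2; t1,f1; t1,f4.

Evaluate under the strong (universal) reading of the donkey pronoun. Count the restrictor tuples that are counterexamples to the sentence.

"him" takes "a tenant" as antecedent and "it" takes "a flat"; both are donkey pronouns co-varying with the restrictor.
Strong reading: for every (l,f,t) with let(l,f,t), insured(t,f).
Restrictor triples: (l1,f1,t1)→insured(t1,f1) ✓  (l1,f1,t2)→insured(t2,f1) ✗  (l1,f1,t3)→insured(t3,f1) ✗  (l1,f2,t1)→insured(t1,f2) ✓  (l1,f2,t2)→insured(t2,f2) ✓  (l2,f1,t2)→insured(t2,f1) ✗  (l2,f1,t3)→insured(t3,f1) ✗  (l2,f2,t1)→insured(t1,f2) ✓  (l2,f4,t1)→insured(t1,f4) ✓  (l2,f4,t2)→insured(t2,f4) ✗  (l3,f1,t1)→insured(t1,f1) ✓  (l3,f1,t2)→insured(t2,f1) ✗  (l3,f2,t1)→insured(t1,f2) ✓  (l3,f2,t2)→insured(t2,f2) ✓  (l3,f3,t2)→insured(t2,f3) ✗  (l3,f3,t3)→insured(t3,f3) ✓
Counterexamples (restrictor triples failing the scope): 7.

7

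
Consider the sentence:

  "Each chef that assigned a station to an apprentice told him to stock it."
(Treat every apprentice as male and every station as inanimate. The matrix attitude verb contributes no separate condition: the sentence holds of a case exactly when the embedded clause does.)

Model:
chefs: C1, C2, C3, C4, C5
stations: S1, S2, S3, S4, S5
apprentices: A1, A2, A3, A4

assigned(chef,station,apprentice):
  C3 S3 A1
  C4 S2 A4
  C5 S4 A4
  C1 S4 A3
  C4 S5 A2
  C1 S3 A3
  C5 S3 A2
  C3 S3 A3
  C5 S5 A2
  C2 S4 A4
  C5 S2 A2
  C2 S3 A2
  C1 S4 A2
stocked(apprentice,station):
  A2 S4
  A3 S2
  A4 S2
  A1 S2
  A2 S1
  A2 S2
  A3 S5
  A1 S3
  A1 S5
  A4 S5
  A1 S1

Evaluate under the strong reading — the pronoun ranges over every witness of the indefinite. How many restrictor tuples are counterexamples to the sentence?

"him" takes "an apprentice" as antecedent and "it" takes "a station"; both are donkey pronouns co-varying with the restrictor.
Strong reading: for every (c,s,a) with assigned(c,s,a), stocked(a,s).
Restrictor triples: (C1,S3,A3)→stocked(A3,S3) ✗  (C1,S4,A2)→stocked(A2,S4) ✓  (C1,S4,A3)→stocked(A3,S4) ✗  (C2,S3,A2)→stocked(A2,S3) ✗  (C2,S4,A4)→stocked(A4,S4) ✗  (C3,S3,A1)→stocked(A1,S3) ✓  (C3,S3,A3)→stocked(A3,S3) ✗  (C4,S2,A4)→stocked(A4,S2) ✓  (C4,S5,A2)→stocked(A2,S5) ✗  (C5,S2,A2)→stocked(A2,S2) ✓  (C5,S3,A2)→stocked(A2,S3) ✗  (C5,S4,A4)→stocked(A4,S4) ✗  (C5,S5,A2)→stocked(A2,S5) ✗
Counterexamples (restrictor triples failing the scope): 9.

9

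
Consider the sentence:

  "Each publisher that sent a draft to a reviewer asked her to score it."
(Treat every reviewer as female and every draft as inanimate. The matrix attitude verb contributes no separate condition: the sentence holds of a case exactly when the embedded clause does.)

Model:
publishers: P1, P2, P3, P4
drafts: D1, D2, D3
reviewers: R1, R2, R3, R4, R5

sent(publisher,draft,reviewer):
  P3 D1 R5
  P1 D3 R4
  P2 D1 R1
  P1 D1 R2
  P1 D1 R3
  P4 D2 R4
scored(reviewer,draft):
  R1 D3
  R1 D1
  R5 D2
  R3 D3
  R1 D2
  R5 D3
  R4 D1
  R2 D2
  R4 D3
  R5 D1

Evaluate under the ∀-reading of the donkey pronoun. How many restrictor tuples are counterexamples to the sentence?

"her" takes "a reviewer" as antecedent and "it" takes "a draft"; both are donkey pronouns co-varying with the restrictor.
Strong reading: for every (p,d,r) with sent(p,d,r), scored(r,d).
Restrictor triples: (P1,D1,R2)→scored(R2,D1) ✗  (P1,D1,R3)→scored(R3,D1) ✗  (P1,D3,R4)→scored(R4,D3) ✓  (P2,D1,R1)→scored(R1,D1) ✓  (P3,D1,R5)→scored(R5,D1) ✓  (P4,D2,R4)→scored(R4,D2) ✗
Counterexamples (restrictor triples failing the scope): 3.

3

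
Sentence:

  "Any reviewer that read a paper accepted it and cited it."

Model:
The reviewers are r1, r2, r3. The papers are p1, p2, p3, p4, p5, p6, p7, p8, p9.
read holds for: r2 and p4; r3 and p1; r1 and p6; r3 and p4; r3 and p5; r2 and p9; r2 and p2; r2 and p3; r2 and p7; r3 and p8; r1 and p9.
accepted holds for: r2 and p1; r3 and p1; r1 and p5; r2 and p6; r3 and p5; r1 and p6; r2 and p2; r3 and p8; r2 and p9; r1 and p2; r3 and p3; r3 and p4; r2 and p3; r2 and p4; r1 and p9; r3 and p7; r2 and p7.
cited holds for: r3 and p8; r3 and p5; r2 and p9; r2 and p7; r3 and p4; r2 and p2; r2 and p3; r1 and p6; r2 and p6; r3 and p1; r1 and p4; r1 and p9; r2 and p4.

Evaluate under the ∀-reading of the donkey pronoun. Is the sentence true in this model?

True

"it" takes "a paper" as antecedent — a donkey pronoun bound across the clause boundary.
Strong reading: for every (r,p) with read(r,p), accepted(r,p) ∧ cited(r,p).
Restrictor pairs: (r1,p6) ✓  (r1,p9) ✓  (r2,p2) ✓  (r2,p3) ✓  (r2,p4) ✓  (r2,p7) ✓  (r2,p9) ✓  (r3,p1) ✓  (r3,p4) ✓  (r3,p5) ✓  (r3,p8) ✓
Every restrictor pair satisfies the scope.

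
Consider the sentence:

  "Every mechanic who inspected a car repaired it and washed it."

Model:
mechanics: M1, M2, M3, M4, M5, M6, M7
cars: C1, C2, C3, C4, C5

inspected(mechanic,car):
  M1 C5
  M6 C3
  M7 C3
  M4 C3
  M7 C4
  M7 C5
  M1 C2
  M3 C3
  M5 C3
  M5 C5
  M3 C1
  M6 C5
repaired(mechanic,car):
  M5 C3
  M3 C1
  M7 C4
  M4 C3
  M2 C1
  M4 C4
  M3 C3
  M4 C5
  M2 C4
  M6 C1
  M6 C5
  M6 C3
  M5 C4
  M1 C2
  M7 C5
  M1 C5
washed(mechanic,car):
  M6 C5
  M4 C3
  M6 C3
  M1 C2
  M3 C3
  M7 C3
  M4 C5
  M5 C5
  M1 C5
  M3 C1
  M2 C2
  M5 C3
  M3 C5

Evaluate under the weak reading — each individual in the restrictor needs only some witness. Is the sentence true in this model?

False

"it" takes "a car" as antecedent — a donkey pronoun bound across the clause boundary.
Weak reading: every mechanic m with some inspected-car has at least one inspected-car c such that repaired(m,c) ∧ washed(m,c).
Per mechanic: M1:✓  M3:✓  M4:✓  M5:✓  M6:✓  M7:✗
M7 has no witness among its inspected-cars.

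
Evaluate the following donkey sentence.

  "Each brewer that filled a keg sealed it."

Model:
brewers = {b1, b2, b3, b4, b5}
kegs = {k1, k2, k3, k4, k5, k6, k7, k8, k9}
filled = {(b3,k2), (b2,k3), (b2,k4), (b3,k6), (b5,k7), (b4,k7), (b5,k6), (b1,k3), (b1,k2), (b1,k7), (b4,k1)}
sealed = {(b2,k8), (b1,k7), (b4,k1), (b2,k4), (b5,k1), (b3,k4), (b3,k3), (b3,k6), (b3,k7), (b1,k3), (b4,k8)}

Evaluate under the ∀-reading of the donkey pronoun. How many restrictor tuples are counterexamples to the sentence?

6

"it" takes "a keg" as antecedent — a donkey pronoun bound across the clause boundary.
Strong reading: for every (b,k) with filled(b,k), sealed(b,k).
Restrictor pairs: (b1,k2) ✗  (b1,k3) ✓  (b1,k7) ✓  (b2,k3) ✗  (b2,k4) ✓  (b3,k2) ✗  (b3,k6) ✓  (b4,k1) ✓  (b4,k7) ✗  (b5,k6) ✗  (b5,k7) ✗
Counterexamples (restrictor pairs failing the scope): 6.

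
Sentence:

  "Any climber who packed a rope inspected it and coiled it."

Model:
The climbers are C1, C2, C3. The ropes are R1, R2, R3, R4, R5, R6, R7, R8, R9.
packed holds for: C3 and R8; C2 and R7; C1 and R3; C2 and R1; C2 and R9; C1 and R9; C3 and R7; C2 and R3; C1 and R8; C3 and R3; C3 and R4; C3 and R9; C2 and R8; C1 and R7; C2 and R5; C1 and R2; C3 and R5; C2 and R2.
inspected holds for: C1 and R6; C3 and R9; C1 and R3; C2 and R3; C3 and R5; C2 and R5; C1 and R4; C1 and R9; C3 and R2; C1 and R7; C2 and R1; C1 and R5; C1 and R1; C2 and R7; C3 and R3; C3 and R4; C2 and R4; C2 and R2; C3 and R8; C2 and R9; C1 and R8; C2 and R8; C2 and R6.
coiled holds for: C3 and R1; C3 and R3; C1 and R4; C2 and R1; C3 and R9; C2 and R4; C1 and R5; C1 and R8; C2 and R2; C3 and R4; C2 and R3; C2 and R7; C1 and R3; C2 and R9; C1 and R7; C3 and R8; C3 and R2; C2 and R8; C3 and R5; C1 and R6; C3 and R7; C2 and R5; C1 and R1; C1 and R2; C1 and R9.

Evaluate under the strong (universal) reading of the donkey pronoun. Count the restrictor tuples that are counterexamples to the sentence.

2

"it" takes "a rope" as antecedent — a donkey pronoun bound across the clause boundary.
Strong reading: for every (c,r) with packed(c,r), inspected(c,r) ∧ coiled(c,r).
Restrictor pairs: (C1,R2) ✗  (C1,R3) ✓  (C1,R7) ✓  (C1,R8) ✓  (C1,R9) ✓  (C2,R1) ✓  (C2,R2) ✓  (C2,R3) ✓  (C2,R5) ✓  (C2,R7) ✓  (C2,R8) ✓  (C2,R9) ✓  (C3,R3) ✓  (C3,R4) ✓  (C3,R5) ✓  (C3,R7) ✗  (C3,R8) ✓  (C3,R9) ✓
Counterexamples (restrictor pairs failing the scope): 2.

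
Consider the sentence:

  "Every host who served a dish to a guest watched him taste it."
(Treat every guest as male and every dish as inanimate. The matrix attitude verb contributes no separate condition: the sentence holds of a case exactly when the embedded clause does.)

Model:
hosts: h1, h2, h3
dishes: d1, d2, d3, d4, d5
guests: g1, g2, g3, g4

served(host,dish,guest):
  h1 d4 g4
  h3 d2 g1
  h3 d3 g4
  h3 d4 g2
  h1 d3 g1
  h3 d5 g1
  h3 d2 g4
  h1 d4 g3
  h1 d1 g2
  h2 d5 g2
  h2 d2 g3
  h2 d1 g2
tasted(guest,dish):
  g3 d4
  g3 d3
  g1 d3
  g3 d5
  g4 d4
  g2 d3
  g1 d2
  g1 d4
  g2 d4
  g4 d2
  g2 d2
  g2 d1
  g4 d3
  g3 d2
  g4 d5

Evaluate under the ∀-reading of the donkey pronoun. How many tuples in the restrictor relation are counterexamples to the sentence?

"him" takes "a guest" as antecedent and "it" takes "a dish"; both are donkey pronouns co-varying with the restrictor.
Strong reading: for every (h,d,g) with served(h,d,g), tasted(g,d).
Restrictor triples: (h1,d1,g2)→tasted(g2,d1) ✓  (h1,d3,g1)→tasted(g1,d3) ✓  (h1,d4,g3)→tasted(g3,d4) ✓  (h1,d4,g4)→tasted(g4,d4) ✓  (h2,d1,g2)→tasted(g2,d1) ✓  (h2,d2,g3)→tasted(g3,d2) ✓  (h2,d5,g2)→tasted(g2,d5) ✗  (h3,d2,g1)→tasted(g1,d2) ✓  (h3,d2,g4)→tasted(g4,d2) ✓  (h3,d3,g4)→tasted(g4,d3) ✓  (h3,d4,g2)→tasted(g2,d4) ✓  (h3,d5,g1)→tasted(g1,d5) ✗
Counterexamples (restrictor triples failing the scope): 2.

2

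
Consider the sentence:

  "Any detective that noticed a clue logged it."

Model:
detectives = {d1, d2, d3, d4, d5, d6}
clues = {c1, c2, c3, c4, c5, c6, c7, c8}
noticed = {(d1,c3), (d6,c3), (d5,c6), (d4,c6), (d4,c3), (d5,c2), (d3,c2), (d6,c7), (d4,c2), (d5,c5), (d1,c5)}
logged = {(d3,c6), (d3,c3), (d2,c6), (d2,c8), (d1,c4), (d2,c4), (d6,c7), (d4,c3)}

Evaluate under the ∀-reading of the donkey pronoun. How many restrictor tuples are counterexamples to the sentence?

9

"it" takes "a clue" as antecedent — a donkey pronoun bound across the clause boundary.
Strong reading: for every (d,c) with noticed(d,c), logged(d,c).
Restrictor pairs: (d1,c3) ✗  (d1,c5) ✗  (d3,c2) ✗  (d4,c2) ✗  (d4,c3) ✓  (d4,c6) ✗  (d5,c2) ✗  (d5,c5) ✗  (d5,c6) ✗  (d6,c3) ✗  (d6,c7) ✓
Counterexamples (restrictor pairs failing the scope): 9.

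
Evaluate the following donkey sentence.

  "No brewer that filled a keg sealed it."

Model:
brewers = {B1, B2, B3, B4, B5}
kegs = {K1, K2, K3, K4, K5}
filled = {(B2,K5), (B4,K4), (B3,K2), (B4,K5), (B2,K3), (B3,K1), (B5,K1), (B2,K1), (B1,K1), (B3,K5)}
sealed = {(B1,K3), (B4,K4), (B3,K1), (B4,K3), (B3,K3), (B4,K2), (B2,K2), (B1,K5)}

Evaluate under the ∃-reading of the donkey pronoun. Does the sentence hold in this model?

"it" takes "a keg" as antecedent — a donkey pronoun bound across the clause boundary.
Truth condition: for no (b,k) with filled(b,k) does sealed(b,k) hold.
Restrictor pairs — does the scope hold? (B1,K1):fails  (B2,K1):fails  (B2,K3):fails  (B2,K5):fails  (B3,K1):holds  (B3,K2):fails  (B3,K5):fails  (B4,K4):holds  (B4,K5):fails  (B5,K1):fails
Scope holds for 2 pair(s), so the sentence is false.

False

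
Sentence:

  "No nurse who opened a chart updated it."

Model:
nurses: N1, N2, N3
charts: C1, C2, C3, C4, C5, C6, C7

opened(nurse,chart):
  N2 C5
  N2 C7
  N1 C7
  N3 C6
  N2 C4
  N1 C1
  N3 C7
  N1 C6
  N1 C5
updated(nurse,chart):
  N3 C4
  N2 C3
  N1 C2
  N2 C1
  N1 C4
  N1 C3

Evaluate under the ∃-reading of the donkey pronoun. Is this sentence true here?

True

"it" takes "a chart" as antecedent — a donkey pronoun bound across the clause boundary.
Truth condition: for no (n,c) with opened(n,c) does updated(n,c) hold.
Restrictor pairs — does the scope hold? (N1,C1):fails  (N1,C5):fails  (N1,C6):fails  (N1,C7):fails  (N2,C4):fails  (N2,C5):fails  (N2,C7):fails  (N3,C6):fails  (N3,C7):fails
Scope holds for no restrictor pair, so the sentence is true.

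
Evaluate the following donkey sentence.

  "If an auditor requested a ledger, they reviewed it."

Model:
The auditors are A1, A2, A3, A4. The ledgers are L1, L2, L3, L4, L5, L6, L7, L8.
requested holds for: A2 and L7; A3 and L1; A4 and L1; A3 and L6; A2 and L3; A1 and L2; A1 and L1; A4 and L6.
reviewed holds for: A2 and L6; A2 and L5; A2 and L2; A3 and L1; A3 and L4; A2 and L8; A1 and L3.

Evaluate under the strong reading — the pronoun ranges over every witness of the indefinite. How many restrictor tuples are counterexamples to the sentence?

7

"it" takes "a ledger" as antecedent — a donkey pronoun bound across the clause boundary.
Strong reading: for every (a,l) with requested(a,l), reviewed(a,l).
Restrictor pairs: (A1,L1) ✗  (A1,L2) ✗  (A2,L3) ✗  (A2,L7) ✗  (A3,L1) ✓  (A3,L6) ✗  (A4,L1) ✗  (A4,L6) ✗
Counterexamples (restrictor pairs failing the scope): 7.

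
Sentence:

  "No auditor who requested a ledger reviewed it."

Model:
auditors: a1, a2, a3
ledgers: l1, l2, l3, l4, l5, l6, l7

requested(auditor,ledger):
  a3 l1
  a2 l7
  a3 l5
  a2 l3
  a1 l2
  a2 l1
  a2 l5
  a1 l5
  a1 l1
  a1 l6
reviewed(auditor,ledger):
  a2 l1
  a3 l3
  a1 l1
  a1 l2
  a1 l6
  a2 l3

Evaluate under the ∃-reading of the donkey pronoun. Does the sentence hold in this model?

False

"it" takes "a ledger" as antecedent — a donkey pronoun bound across the clause boundary.
Truth condition: for no (a,l) with requested(a,l) does reviewed(a,l) hold.
Restrictor pairs — does the scope hold? (a1,l1):holds  (a1,l2):holds  (a1,l5):fails  (a1,l6):holds  (a2,l1):holds  (a2,l3):holds  (a2,l5):fails  (a2,l7):fails  (a3,l1):fails  (a3,l5):fails
Scope holds for 5 pair(s), so the sentence is false.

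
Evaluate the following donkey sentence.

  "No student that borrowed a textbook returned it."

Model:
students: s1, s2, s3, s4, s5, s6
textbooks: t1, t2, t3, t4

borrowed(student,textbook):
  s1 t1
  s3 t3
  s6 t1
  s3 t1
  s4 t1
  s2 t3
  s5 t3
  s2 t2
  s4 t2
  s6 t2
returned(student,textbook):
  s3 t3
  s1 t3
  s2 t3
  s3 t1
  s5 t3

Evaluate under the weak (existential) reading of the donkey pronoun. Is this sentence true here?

False

"it" takes "a textbook" as antecedent — a donkey pronoun bound across the clause boundary.
Truth condition: for no (s,t) with borrowed(s,t) does returned(s,t) hold.
Restrictor pairs — does the scope hold? (s1,t1):fails  (s2,t2):fails  (s2,t3):holds  (s3,t1):holds  (s3,t3):holds  (s4,t1):fails  (s4,t2):fails  (s5,t3):holds  (s6,t1):fails  (s6,t2):fails
Scope holds for 4 pair(s), so the sentence is false.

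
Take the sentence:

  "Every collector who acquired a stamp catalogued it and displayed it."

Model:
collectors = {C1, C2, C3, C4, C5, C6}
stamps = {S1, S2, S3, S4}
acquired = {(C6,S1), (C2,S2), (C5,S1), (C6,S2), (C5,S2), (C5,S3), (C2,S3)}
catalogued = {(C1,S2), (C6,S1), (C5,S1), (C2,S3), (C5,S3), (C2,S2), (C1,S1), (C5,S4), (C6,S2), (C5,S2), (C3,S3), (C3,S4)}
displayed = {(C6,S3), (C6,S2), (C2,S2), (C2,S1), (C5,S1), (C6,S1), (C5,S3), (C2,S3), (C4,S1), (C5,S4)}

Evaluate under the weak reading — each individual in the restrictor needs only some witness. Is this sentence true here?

"it" takes "a stamp" as antecedent — a donkey pronoun bound across the clause boundary.
Weak reading: every collector c with some acquired-stamp has at least one acquired-stamp s such that catalogued(c,s) ∧ displayed(c,s).
Per collector: C2:✓  C5:✓  C6:✓
Every collector in the restrictor has a witness.

True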